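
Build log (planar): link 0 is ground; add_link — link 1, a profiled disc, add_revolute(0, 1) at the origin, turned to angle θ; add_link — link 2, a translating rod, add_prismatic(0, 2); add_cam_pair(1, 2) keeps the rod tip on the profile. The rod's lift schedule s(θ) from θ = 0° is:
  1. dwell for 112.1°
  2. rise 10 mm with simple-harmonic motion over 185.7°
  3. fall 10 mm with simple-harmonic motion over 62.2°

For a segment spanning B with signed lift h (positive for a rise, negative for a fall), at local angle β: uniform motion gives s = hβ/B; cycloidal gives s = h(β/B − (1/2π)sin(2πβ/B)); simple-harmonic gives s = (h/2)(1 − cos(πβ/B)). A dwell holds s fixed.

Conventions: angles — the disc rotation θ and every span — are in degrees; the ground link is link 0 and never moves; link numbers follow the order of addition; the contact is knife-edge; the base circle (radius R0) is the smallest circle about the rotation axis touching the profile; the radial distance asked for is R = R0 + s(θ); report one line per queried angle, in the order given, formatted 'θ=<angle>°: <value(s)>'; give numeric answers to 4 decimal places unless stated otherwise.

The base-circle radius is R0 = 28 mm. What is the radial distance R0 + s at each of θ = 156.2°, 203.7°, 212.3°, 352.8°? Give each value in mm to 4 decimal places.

seg 1 [0°–112.1°] dwell: s stays 0.0000
seg 2 [112.1°–297.8°] simple-harmonic, h=10: θ=156.2° here. β=44.1, B=185.7. 10/2·(1 − cos(π·0.2375)) = 1.3282 → s = 1.3282
seg 2 [112.1°–297.8°] simple-harmonic, h=10: θ=203.7° here. β=91.6, B=185.7. 10/2·(1 − cos(π·0.4933)) = 4.8943 → s = 4.8943
seg 2 [112.1°–297.8°] simple-harmonic, h=10: θ=212.3° here. β=100.2, B=185.7. 10/2·(1 − cos(π·0.5396)) = 5.6201 → s = 5.6201
seg 2 [112.1°–297.8°] simple-harmonic, h=10: full span → s += 10 → s = 10.0000
seg 3 [297.8°–360°] simple-harmonic, h=-10: θ=352.8° here. β=55, B=62.2. -10/2·(1 − cos(π·0.8842)) = -9.6730 → s = 0.3270
θ=156.2°: R = R0 + s = 28 + 1.3282 = 29.3282
θ=203.7°: R = R0 + s = 28 + 4.8943 = 32.8943
θ=212.3°: R = R0 + s = 28 + 5.6201 = 33.6201
θ=352.8°: R = R0 + s = 28 + 0.3270 = 28.3270

θ=156.2°: 29.3282
θ=203.7°: 32.8943
θ=212.3°: 33.6201
θ=352.8°: 28.3270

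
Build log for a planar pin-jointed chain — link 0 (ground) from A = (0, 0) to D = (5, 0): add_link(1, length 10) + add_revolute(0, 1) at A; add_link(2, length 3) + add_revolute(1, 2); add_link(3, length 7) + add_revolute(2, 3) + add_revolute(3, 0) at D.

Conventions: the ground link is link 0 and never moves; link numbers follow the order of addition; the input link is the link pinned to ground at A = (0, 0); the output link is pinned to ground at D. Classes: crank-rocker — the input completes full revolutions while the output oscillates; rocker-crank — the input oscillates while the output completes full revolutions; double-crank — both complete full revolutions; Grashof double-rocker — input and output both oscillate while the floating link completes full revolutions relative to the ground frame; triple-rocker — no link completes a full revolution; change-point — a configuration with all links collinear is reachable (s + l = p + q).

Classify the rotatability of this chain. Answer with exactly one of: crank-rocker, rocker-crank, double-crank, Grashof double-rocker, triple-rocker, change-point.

lengths: ground=5, input=10, coupler=3, output=7
sorted: s=3 (shortest), l=10 (longest), p+q=12
s + l = 13 vs p + q = 12
s + l > p + q → non-Grashof → no link fully rotates → triple-rocker

triple-rocker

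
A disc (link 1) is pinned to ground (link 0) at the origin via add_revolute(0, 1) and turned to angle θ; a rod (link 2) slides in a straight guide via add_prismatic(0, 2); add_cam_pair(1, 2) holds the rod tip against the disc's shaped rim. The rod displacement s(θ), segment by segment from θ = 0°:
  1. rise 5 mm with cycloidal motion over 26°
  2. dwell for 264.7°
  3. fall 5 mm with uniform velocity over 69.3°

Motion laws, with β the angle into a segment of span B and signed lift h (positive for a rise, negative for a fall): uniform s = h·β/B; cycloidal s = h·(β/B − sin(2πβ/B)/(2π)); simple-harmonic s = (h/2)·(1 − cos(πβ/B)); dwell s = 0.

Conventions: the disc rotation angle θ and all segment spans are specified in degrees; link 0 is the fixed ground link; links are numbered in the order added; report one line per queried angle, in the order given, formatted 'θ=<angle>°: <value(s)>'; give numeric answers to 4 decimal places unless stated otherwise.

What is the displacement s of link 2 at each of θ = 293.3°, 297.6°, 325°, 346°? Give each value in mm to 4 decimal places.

segment 1 (0° to 26°, cycloidal, h = 5) is passed completely: s = 0.0000 + (5) = 5.0000
segment 2 (26° to 290.7°, dwell): s unchanged at 5.0000
θ = 293.3° falls in segment 3 (290.7° to 360°, uniform, h = -5): β = 293.3 − 290.7 = 2.6°, B = 69.3°; Δs = -5·2.6/69.3 = -0.1876; s = 5.0000 − 0.1876 = 4.8124
θ = 297.6° falls in segment 3 (290.7° to 360°, uniform, h = -5): β = 297.6 − 290.7 = 6.9°, B = 69.3°; Δs = -5·6.9/69.3 = -0.4978; s = 5.0000 − 0.4978 = 4.5022
θ = 325° falls in segment 3 (290.7° to 360°, uniform, h = -5): β = 325 − 290.7 = 34.3°, B = 69.3°; Δs = -5·34.3/69.3 = -2.4747; s = 5.0000 − 2.4747 = 2.5253
θ = 346° falls in segment 3 (290.7° to 360°, uniform, h = -5): β = 346 − 290.7 = 55.3°, B = 69.3°; Δs = -5·55.3/69.3 = -3.9899; s = 5.0000 − 3.9899 = 1.0101

θ=293.3°: 4.8124
θ=297.6°: 4.5022
θ=325°: 2.5253
θ=346°: 1.0101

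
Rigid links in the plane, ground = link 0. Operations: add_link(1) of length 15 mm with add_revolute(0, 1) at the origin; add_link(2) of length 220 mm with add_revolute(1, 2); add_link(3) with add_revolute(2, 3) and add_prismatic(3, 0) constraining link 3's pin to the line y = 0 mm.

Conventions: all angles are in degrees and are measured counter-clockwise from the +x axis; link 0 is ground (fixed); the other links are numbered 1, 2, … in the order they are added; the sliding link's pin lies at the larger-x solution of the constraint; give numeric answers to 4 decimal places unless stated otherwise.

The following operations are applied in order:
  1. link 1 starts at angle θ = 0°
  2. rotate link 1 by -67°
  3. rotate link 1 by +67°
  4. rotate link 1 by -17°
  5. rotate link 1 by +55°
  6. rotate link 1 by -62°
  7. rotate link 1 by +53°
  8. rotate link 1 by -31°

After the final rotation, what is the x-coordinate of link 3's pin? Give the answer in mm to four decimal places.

geometry: r = 15 mm, L = 220 mm, e = 0 mm; θ starts at 0°
rotate link 1 by -67°: θ ← 0° -67° = -67°
rotate link 1 by +67°: θ ← -67° +67° = 0°
rotate link 1 by -17°: θ ← 0° -17° = -17°
rotate link 1 by +55°: θ ← -17° +55° = 38°
rotate link 1 by -62°: θ ← 38° -62° = -24°
rotate link 1 by +53°: θ ← -24° +53° = 29°
rotate link 1 by -31°: θ ← 29° -31° = -2°
crank pin P = (r cos θ, r sin θ) = (14.990862, -0.523492)
h = r sin θ − e = -0.523492 − 0 = -0.523492
x = r cos θ + √(L² − h²) = 14.990862 + 219.999377 = 234.990240

234.9902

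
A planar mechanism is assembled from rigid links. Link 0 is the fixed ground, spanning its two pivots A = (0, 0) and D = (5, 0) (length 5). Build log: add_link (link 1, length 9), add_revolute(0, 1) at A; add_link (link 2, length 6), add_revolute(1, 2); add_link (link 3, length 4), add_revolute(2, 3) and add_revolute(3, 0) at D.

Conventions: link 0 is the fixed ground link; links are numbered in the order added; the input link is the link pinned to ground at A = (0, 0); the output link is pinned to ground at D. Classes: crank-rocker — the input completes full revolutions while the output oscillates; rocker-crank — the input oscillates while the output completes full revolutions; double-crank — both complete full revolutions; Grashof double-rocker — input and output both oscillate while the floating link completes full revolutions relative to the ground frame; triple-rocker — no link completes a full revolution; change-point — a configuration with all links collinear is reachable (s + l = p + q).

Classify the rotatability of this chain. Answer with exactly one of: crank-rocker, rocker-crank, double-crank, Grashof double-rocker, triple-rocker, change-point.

lengths: ground=5, input=9, coupler=6, output=4
sorted: s=4 (shortest), l=9 (longest), p+q=11
s + l = 13 vs p + q = 11
s + l > p + q → non-Grashof → no link fully rotates → triple-rocker

triple-rocker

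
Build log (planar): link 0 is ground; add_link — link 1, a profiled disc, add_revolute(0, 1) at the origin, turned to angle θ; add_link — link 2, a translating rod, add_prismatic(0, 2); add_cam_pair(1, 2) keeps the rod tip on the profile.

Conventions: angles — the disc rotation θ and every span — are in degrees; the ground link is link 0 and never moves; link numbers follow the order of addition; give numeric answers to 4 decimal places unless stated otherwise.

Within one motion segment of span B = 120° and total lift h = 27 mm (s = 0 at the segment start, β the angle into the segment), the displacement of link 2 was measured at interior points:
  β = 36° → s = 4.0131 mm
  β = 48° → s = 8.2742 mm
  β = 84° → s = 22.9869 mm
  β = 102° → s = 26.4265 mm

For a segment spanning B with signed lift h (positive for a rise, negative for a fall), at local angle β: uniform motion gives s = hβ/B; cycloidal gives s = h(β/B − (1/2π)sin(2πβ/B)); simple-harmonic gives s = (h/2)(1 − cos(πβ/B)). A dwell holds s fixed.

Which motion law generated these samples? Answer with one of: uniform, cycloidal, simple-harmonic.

candidates at β/B = r: uniform s = h·r (linear in β); cycloidal s = h·(r − sin(2πr)/(2π)); simple-harmonic s = (h/2)(1 − cos(πr))
β=36°: printed 4.0131 | uniform 8.1000, cycloidal 4.0131, simple-harmonic 5.5649
β=48°: printed 8.2742 | uniform 10.8000, cycloidal 8.2742, simple-harmonic 9.3283
β=84°: printed 22.9869 | uniform 18.9000, cycloidal 22.9869, simple-harmonic 21.4351
β=102°: printed 26.4265 | uniform 22.9500, cycloidal 26.4265, simple-harmonic 25.5286
only one law matches every sample → cycloidal

cycloidal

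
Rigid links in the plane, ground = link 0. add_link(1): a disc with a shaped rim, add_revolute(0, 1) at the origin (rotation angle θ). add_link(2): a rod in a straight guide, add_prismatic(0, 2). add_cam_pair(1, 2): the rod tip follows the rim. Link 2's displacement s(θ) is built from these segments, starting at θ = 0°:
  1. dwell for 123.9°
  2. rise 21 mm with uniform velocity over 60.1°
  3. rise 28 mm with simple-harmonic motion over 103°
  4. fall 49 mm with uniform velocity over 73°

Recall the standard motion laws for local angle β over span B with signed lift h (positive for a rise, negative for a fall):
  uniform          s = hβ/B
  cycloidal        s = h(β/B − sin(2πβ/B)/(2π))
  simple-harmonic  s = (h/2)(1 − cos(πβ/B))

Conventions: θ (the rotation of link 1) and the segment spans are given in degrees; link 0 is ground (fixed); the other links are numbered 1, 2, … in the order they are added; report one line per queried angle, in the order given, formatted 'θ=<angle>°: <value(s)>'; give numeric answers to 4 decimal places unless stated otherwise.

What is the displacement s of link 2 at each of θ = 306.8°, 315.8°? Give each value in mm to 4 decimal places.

segment 1 (0° to 123.9°, dwell): s unchanged at 0.0000
segment 2 (123.9° to 184°, uniform, h = 21) is passed completely: s = 0.0000 + (21) = 21.0000
segment 3 (184° to 287°, simple-harmonic, h = 28) is passed completely: s = 21.0000 + (28) = 49.0000
θ = 306.8° falls in segment 4 (287° to 360°, uniform, h = -49): β = 306.8 − 287 = 19.8°, B = 73°; Δs = -49·19.8/73 = -13.2904; s = 49.0000 − 13.2904 = 35.7096
θ = 315.8° falls in segment 4 (287° to 360°, uniform, h = -49): β = 315.8 − 287 = 28.8°, B = 73°; Δs = -49·28.8/73 = -19.3315; s = 49.0000 − 19.3315 = 29.6685

θ=306.8°: 35.7096
θ=315.8°: 29.6685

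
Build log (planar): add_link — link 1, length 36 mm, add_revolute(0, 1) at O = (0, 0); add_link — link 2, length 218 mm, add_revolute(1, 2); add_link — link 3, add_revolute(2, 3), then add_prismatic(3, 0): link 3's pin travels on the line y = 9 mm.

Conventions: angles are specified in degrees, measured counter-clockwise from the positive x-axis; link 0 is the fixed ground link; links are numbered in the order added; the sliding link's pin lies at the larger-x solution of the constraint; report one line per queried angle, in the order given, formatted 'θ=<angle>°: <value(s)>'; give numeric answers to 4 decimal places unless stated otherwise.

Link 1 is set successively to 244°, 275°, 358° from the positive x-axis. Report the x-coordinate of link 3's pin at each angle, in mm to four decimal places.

geometry: r = 36 mm, L = 218 mm, e = 9 mm
θ=244°: crank pin P = (r cos θ, r sin θ) = (-15.781361, -32.356586)
θ=244°: h = r sin θ − e = -32.356586 − 9 = -41.356586
θ=244°: x = r cos θ + √(L² − h²) = -15.781361 + 214.041194 = 198.259833
θ=275°: crank pin P = (r cos θ, r sin θ) = (3.137607, -35.863009)
θ=275°: h = r sin θ − e = -35.863009 − 9 = -44.863009
θ=275°: x = r cos θ + √(L² − h²) = 3.137607 + 213.333800 = 216.471407
θ=358°: crank pin P = (r cos θ, r sin θ) = (35.978070, -1.256382)
θ=358°: h = r sin θ − e = -1.256382 − 9 = -10.256382
θ=358°: x = r cos θ + √(L² − h²) = 35.978070 + 217.758597 = 253.736667

θ=244°: 198.2598
θ=275°: 216.4714
θ=358°: 253.7367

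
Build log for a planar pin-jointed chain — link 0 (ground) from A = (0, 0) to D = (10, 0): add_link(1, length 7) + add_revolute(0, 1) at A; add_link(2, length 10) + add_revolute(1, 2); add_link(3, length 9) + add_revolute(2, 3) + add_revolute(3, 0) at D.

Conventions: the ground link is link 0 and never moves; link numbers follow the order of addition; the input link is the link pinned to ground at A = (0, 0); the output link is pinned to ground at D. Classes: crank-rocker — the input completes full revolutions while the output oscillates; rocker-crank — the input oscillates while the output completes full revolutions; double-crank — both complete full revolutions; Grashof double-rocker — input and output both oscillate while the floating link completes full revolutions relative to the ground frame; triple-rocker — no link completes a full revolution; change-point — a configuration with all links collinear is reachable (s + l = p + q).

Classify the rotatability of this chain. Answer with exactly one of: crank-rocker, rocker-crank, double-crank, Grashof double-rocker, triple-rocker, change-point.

lengths: ground=10, input=7, coupler=10, output=9
sorted: s=7 (shortest), l=10 (longest), p+q=19
s + l = 17 vs p + q = 19
s + l < p + q (Grashof) with shortest = input link → crank-rocker

crank-rocker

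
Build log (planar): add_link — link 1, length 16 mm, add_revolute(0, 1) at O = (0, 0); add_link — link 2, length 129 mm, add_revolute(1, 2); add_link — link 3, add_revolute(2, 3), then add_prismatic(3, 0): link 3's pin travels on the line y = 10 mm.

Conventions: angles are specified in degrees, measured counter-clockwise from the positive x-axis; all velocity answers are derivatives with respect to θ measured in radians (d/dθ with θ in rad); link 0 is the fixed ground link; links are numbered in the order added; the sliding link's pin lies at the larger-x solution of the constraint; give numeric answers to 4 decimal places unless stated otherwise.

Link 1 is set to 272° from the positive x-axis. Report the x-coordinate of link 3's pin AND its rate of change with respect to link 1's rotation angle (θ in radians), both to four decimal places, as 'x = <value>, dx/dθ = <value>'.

geometry: r = 16 mm, L = 129 mm, e = 10 mm
crank pin P = (r cos θ, r sin θ) = (0.558392, -15.990253)
h = r sin θ − e = -15.990253 − 10 = -25.990253
x = r cos θ + √(L² − h²) = 0.558392 + 126.354686 = 126.913078
dx/dθ = −r sin θ − h·r cos θ/√(L² − h²) (θ in radians; h = -25.990253) = 16.105110

x = 126.9131, dx/dθ = 16.1051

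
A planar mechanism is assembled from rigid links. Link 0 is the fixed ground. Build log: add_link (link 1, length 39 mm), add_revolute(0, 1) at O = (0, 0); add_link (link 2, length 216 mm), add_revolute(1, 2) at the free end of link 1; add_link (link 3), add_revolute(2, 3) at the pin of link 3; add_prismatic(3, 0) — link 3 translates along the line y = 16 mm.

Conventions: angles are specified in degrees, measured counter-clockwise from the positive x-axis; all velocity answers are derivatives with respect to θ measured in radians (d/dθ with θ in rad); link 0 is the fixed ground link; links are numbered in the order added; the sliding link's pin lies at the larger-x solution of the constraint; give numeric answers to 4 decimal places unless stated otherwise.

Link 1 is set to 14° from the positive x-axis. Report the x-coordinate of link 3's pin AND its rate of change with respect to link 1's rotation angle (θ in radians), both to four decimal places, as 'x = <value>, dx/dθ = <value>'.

geometry: r = 39 mm, L = 216 mm, e = 16 mm
crank pin P = (r cos θ, r sin θ) = (37.841533, 9.434954)
h = r sin θ − e = 9.434954 − 16 = -6.565046
x = r cos θ + √(L² − h²) = 37.841533 + 215.900209 = 253.741742
dx/dθ = −r sin θ − h·r cos θ/√(L² − h²) (θ in radians; h = -6.565046) = -8.284277

x = 253.7417, dx/dθ = -8.2843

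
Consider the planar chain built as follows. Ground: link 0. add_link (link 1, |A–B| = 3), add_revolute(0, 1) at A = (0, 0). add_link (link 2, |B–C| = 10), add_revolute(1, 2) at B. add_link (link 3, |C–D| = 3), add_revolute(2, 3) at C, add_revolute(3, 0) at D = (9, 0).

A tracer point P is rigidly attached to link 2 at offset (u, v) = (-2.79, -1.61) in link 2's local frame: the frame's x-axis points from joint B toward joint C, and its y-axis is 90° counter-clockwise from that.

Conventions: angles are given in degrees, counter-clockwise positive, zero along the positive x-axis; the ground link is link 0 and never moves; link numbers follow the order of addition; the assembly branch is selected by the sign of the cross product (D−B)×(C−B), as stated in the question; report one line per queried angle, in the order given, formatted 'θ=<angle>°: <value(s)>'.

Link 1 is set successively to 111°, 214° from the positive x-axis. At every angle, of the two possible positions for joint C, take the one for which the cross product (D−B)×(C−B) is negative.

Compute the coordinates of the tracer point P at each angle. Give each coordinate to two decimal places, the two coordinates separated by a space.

A=(0,0), D=(9.00,0)
θ=111°: B = A + 3.00·(cos111°, sin111°) = (-1.0751, 2.8007)
θ=111°: |BD| = 10.4571
θ=111°: circle(B,10.00) ∩ circle(D,3.00): a=9.5797, h=2.8688
θ=111°:   candidates: C₊=(8.9229,2.9990) cross=29.999; C₋=(7.3862,-2.5290) cross=-29.999
θ=111°:   branch - wants cross < 0 → take C=(7.3862,-2.5290) (cross=-29.999)
θ=111°: ex = (C−B)/|BC| = (0.8461,-0.5330); ey = (0.5330,0.8461)
θ=111°: P = B + -2.79·ex + -1.61·ey = (-4.2939,2.9255)
θ=214°: B = A + 3.00·(cos214°, sin214°) = (-2.4871, -1.6776)
θ=214°: |BD| = 11.6090
θ=214°: circle(B,10.00) ∩ circle(D,3.00): a=9.7239, h=2.3338
θ=214°:   candidates: C₊=(6.7974,2.0368) cross=27.092; C₋=(7.4719,-2.5817) cross=-27.092
θ=214°:   branch - wants cross < 0 → take C=(7.4719,-2.5817) (cross=-27.092)
θ=214°: ex = (C−B)/|BC| = (0.9959,-0.0904); ey = (0.0904,0.9959)
θ=214°: P = B + -2.79·ex + -1.61·ey = (-5.4112,-3.0287)

θ=111°: -4.29 2.93
θ=214°: -5.41 -3.03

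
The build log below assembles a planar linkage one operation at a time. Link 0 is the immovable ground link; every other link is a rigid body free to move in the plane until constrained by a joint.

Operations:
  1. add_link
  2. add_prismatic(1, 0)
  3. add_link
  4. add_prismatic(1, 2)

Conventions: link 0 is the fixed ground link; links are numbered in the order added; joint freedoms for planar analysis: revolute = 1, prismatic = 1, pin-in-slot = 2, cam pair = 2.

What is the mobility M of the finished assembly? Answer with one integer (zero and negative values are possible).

(L,J1,J2)=(1,0,0); link0 fixed
link1: (2,0,0)
P 1-0 [J1]: (2,1,0)
link2: (3,1,0)
P 1-2 [J1]: (3,2,0)
Grübler: 3·2 − 2·2 − 0 = 2

M = 2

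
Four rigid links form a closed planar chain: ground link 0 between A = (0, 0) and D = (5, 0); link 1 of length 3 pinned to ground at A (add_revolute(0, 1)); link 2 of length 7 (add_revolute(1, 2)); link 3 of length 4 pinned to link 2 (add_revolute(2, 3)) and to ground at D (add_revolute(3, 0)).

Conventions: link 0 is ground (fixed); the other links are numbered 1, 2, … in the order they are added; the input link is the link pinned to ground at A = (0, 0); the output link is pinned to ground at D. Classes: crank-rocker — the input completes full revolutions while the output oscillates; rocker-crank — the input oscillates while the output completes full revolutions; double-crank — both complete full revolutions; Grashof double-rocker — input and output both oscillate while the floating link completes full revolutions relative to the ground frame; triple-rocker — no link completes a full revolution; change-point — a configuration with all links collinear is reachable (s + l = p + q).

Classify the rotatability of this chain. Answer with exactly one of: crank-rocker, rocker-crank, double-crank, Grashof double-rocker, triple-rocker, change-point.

lengths: ground=5, input=3, coupler=7, output=4
sorted: s=3 (shortest), l=7 (longest), p+q=9
s + l = 10 vs p + q = 9
s + l > p + q → non-Grashof → no link fully rotates → triple-rocker

triple-rocker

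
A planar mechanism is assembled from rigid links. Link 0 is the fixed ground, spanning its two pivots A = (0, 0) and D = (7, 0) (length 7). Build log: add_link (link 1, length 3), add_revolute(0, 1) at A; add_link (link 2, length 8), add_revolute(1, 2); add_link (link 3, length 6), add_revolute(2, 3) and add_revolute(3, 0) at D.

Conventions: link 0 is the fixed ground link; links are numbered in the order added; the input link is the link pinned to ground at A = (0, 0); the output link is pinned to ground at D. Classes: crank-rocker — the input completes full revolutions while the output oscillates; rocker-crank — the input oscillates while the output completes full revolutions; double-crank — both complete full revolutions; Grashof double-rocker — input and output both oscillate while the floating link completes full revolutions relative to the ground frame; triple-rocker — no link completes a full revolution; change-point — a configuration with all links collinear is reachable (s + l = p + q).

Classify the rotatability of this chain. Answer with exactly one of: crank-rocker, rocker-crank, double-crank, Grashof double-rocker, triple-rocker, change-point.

lengths: ground=7, input=3, coupler=8, output=6
sorted: s=3 (shortest), l=8 (longest), p+q=13
s + l = 11 vs p + q = 13
s + l < p + q (Grashof) with shortest = input link → crank-rocker

crank-rocker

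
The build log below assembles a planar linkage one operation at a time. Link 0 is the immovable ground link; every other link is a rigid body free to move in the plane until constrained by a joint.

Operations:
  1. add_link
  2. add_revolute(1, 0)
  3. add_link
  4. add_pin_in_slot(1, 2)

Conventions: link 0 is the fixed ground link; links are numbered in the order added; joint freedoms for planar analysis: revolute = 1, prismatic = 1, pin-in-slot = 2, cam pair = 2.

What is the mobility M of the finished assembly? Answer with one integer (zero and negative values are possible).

ground; <1,0,0>
#1 <2,0,0>
R:1↔0 J1 <2,1,0>
#2 <3,1,0>
PS:1↔2 J2 <3,1,1>
3×2 − 2×1 − 1×1 = 3

M = 3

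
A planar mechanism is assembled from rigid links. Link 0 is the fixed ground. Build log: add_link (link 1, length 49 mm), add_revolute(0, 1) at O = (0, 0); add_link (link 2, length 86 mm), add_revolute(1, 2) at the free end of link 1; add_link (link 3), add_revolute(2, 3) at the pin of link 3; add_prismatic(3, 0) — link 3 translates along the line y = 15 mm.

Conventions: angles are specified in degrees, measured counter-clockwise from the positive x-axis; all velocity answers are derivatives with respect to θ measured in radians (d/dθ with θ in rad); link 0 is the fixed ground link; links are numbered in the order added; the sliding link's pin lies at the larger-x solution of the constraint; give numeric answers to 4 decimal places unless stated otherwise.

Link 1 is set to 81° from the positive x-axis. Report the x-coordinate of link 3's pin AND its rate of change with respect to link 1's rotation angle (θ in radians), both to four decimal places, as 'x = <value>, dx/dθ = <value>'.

geometry: r = 49 mm, L = 86 mm, e = 15 mm
crank pin P = (r cos θ, r sin θ) = (7.665289, 48.396729)
h = r sin θ − e = 48.396729 − 15 = 33.396729
x = r cos θ + √(L² − h²) = 7.665289 + 79.250606 = 86.915895
dx/dθ = −r sin θ − h·r cos θ/√(L² − h²) (θ in radians; h = 33.396729) = -51.626932

x = 86.9159, dx/dθ = -51.6269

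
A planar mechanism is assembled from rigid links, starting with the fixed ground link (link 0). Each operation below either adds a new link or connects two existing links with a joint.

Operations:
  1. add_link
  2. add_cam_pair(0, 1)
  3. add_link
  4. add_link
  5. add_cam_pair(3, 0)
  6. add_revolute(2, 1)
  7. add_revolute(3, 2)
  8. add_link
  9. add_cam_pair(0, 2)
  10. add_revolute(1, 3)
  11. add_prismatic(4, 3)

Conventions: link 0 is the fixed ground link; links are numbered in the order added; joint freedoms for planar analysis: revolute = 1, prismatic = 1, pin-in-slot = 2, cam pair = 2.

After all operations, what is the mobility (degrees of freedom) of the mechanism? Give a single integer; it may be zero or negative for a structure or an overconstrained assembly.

link 0 = ground. State L|J1|J2 = 1|0|0
+link1  2|0|0
C(0,1) f=2→J2  2|0|1
+link2  3|0|1
+link3  4|0|1
C(3,0) f=2→J2  4|0|2
R(2,1) f=1→J1  4|1|2
R(3,2) f=1→J1  4|2|2
+link4  5|2|2
C(0,2) f=2→J2  5|2|3
R(1,3) f=1→J1  5|3|3
P(4,3) f=1→J1  5|4|3
M = 3(5−1)−2·4−3 = 12−8−3 = 1

M = 1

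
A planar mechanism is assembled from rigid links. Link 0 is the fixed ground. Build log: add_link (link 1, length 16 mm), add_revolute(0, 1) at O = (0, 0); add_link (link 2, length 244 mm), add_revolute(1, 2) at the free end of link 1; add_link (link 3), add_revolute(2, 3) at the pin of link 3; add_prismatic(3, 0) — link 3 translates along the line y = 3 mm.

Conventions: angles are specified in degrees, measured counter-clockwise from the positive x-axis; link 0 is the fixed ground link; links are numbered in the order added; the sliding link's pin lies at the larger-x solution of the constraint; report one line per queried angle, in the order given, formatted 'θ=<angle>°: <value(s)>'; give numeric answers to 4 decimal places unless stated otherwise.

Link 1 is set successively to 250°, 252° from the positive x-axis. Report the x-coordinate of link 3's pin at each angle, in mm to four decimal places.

geometry: r = 16 mm, L = 244 mm, e = 3 mm
θ=250°: crank pin P = (r cos θ, r sin θ) = (-5.472322, -15.035082)
θ=250°: h = r sin θ − e = -15.035082 − 3 = -18.035082
θ=250°: x = r cos θ + √(L² − h²) = -5.472322 + 243.332562 = 237.860240
θ=252°: crank pin P = (r cos θ, r sin θ) = (-4.944272, -15.216904)
θ=252°: h = r sin θ − e = -15.216904 − 3 = -18.216904
θ=252°: x = r cos θ + √(L² − h²) = -4.944272 + 243.319018 = 238.374746

θ=250°: 237.8602
θ=252°: 238.3747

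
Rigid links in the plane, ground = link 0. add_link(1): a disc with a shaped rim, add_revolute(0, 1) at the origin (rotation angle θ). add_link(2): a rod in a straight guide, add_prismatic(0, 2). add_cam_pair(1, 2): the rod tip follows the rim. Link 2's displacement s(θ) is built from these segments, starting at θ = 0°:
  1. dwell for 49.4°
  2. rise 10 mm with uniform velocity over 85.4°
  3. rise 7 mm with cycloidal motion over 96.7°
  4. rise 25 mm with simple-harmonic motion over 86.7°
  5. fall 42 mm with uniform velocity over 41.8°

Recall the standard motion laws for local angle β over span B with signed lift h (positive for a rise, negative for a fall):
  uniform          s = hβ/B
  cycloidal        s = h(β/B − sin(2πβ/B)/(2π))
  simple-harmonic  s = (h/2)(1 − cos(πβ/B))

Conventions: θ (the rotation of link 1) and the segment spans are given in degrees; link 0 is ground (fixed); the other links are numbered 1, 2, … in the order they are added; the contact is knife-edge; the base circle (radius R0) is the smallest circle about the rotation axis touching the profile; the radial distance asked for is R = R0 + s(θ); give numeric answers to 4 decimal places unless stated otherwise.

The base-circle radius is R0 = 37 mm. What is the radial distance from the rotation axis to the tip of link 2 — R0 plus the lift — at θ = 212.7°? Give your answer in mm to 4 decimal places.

segment 1 (0° to 49.4°, dwell): s unchanged at 0.0000
segment 2 (49.4° to 134.8°, uniform, h = 10) is passed completely: s = 0.0000 + (10) = 10.0000
θ = 212.7° falls in segment 3 (134.8° to 231.5°, cycloidal, h = 7): β = 212.7 − 134.8 = 77.9°, B = 96.7°; Δs = 7·(0.8056 − sin(2π·0.8056)/(2π)) = 6.6859; s = 10.0000 + 6.6859 = 16.6859
R = R0 + s = 37 + 16.6859 = 53.6859

53.6859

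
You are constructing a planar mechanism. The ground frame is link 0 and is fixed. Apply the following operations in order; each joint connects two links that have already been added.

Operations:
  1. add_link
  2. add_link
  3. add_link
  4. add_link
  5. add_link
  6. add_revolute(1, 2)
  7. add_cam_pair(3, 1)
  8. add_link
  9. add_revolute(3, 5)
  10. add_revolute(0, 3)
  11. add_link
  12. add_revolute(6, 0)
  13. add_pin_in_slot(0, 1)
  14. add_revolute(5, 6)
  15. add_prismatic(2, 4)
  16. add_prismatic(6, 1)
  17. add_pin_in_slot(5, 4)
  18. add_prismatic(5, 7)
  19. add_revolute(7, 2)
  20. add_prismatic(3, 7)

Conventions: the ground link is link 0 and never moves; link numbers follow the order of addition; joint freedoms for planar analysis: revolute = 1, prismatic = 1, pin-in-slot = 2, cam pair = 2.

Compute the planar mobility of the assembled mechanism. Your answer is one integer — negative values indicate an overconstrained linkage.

L=1 J1=0 J2=0
add link → L=2 J1=0 J2=0
add link → L=3 J1=0 J2=0
add link → L=4 J1=0 J2=0
add link → L=5 J1=0 J2=0
add link → L=6 J1=0 J2=0
R@1,2 dof=1 J1 → L=6 J1=1 J2=0
C@3,1 dof=2 J2 → L=6 J1=1 J2=1
add link → L=7 J1=1 J2=1
R@3,5 dof=1 J1 → L=7 J1=2 J2=1
R@0,3 dof=1 J1 → L=7 J1=3 J2=1
add link → L=8 J1=3 J2=1
R@6,0 dof=1 J1 → L=8 J1=4 J2=1
PS@0,1 dof=2 J2 → L=8 J1=4 J2=2
R@5,6 dof=1 J1 → L=8 J1=5 J2=2
P@2,4 dof=1 J1 → L=8 J1=6 J2=2
P@6,1 dof=1 J1 → L=8 J1=7 J2=2
PS@5,4 dof=2 J2 → L=8 J1=7 J2=3
P@5,7 dof=1 J1 → L=8 J1=8 J2=3
R@7,2 dof=1 J1 → L=8 J1=9 J2=3
P@3,7 dof=1 J1 → L=8 J1=10 J2=3
M=3(L−1)−2J1−J2=3·7−2·10−3=-2

M = -2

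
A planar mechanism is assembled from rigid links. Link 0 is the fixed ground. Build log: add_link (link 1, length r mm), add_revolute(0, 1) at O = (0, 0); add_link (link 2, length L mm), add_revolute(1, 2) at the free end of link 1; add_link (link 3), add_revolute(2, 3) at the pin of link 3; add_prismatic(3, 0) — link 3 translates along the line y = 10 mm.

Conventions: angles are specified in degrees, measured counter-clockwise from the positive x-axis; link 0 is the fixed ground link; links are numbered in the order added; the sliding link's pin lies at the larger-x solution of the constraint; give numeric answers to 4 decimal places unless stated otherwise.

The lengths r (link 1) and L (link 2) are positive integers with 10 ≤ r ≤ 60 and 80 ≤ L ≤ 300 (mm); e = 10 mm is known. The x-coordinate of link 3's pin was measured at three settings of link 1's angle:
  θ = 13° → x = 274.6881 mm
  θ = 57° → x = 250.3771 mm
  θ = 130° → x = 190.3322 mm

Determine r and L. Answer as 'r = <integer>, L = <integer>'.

constraint per measurement: (x − r cos θ)² + (r sin θ − e)² = L²
subtracting the θ₁ and θ₂ equations cancels the r² and L² terms:
r = (x₁² − x₂²) / (2[(x₁cos θ₁ + e sin θ₁) − (x₂cos θ₂ + e sin θ₂)]) = 51.0001 → r = 51
L² = (x₁ − r cos θ₁)² + (r sin θ₁ − e)² = 50625.0203 → L = 225.0000 → L = 225
check at θ₃=130°: x = 190.3322 (printed 190.3322) ✓

r = 51, L = 225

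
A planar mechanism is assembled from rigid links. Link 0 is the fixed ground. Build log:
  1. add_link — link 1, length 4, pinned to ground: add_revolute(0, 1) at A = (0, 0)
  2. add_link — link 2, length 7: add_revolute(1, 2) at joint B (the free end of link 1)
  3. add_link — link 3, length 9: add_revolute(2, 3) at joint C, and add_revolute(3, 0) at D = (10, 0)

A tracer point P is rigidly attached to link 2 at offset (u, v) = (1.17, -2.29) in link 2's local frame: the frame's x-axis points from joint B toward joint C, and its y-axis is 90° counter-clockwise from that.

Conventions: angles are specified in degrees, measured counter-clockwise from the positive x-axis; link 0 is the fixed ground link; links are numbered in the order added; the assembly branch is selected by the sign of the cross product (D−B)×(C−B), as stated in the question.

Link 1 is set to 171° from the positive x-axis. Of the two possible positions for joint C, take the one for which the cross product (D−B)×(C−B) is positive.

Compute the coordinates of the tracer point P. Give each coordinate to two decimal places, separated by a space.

A=(0,0), D=(10.00,0)
B = A + 4.00·(cos171°, sin171°) = (-3.9508, 0.6257)
|BD| = 13.9648
circle(B,7.00) ∩ circle(D,9.00): a=5.8367, h=3.8644
  candidates: C₊=(2.0532,4.2247) cross=53.965; C₋=(1.7069,-3.4963) cross=-53.965
  branch + wants cross > 0 → take C=(2.0532,4.2247) (cross=53.965)
ex = (C−B)/|BC| = (0.8577,0.5141); ey = (-0.5141,0.8577)
P = B + 1.17·ex + -2.29·ey = (-1.7699,-0.7369)

-1.77 -0.74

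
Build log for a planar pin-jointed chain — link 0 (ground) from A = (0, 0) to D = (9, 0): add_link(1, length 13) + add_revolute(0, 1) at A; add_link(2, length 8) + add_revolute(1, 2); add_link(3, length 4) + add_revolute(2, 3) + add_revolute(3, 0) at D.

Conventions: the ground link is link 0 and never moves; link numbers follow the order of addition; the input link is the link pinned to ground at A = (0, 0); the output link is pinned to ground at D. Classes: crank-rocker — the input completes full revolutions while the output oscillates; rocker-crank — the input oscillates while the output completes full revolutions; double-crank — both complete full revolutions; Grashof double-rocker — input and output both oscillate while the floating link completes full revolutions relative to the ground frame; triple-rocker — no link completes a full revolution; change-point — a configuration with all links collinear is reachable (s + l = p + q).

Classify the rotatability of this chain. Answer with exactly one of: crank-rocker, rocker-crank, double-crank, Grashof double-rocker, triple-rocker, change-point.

lengths: ground=9, input=13, coupler=8, output=4
sorted: s=4 (shortest), l=13 (longest), p+q=17
s + l = 17 vs p + q = 17
s + l = p + q → change-point (collinear configuration reachable)

change-point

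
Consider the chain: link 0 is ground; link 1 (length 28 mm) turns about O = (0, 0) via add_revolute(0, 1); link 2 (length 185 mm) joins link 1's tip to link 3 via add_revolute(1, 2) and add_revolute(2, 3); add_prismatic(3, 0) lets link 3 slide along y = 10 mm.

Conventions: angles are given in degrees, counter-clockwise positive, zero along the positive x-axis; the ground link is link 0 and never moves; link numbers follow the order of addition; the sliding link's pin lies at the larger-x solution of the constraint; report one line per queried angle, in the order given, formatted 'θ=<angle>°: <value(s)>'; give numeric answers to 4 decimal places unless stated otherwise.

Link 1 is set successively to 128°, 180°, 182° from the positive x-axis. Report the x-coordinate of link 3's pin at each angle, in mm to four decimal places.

geometry: r = 28 mm, L = 185 mm, e = 10 mm
θ=128°: crank pin P = (r cos θ, r sin θ) = (-17.238521, 22.064301)
θ=128°: h = r sin θ − e = 22.064301 − 10 = 12.064301
θ=128°: x = r cos θ + √(L² − h²) = -17.238521 + 184.606210 = 167.367688
θ=180°: crank pin P = (r cos θ, r sin θ) = (-28.000000, 0.000000)
θ=180°: h = r sin θ − e = 0.000000 − 10 = -10.000000
θ=180°: x = r cos θ + √(L² − h²) = -28.000000 + 184.729532 = 156.729532
θ=182°: crank pin P = (r cos θ, r sin θ) = (-27.982943, -0.977186)
θ=182°: h = r sin θ − e = -0.977186 − 10 = -10.977186
θ=182°: x = r cos θ + √(L² − h²) = -27.982943 + 184.674041 = 156.691098

θ=128°: 167.3677
θ=180°: 156.7295
θ=182°: 156.6911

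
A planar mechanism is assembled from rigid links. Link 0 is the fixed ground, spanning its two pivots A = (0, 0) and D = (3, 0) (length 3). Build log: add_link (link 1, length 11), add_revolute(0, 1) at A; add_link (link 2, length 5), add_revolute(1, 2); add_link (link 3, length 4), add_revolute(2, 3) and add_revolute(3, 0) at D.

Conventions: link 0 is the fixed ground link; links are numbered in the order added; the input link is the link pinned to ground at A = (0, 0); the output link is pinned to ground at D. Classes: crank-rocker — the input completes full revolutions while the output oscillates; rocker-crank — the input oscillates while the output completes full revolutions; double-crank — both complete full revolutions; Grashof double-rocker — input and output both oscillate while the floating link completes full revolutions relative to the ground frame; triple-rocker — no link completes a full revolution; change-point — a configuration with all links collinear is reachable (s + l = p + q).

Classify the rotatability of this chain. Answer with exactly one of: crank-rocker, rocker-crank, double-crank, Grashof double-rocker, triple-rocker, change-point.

lengths: ground=3, input=11, coupler=5, output=4
sorted: s=3 (shortest), l=11 (longest), p+q=9
s + l = 14 vs p + q = 9
s + l > p + q → non-Grashof → no link fully rotates → triple-rocker

triple-rocker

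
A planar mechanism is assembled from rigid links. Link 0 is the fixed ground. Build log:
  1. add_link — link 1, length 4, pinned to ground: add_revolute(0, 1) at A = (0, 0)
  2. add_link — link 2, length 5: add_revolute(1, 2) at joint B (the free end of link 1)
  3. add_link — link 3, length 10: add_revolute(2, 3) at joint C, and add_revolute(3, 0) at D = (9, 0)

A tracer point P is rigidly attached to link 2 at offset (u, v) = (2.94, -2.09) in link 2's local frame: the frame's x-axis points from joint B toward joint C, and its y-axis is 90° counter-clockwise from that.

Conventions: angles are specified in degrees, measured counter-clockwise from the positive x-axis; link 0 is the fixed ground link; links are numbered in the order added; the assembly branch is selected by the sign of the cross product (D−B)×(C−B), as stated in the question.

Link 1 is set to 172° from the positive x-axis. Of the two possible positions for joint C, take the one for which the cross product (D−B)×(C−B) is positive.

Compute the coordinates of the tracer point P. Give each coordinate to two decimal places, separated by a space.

A=(0,0), D=(9.00,0)
B = A + 4.00·(cos172°, sin172°) = (-3.9611, 0.5567)
|BD| = 12.9730
circle(B,5.00) ∩ circle(D,10.00): a=3.5959, h=3.4741
  candidates: C₊=(-0.2194,3.8733) cross=45.070; C₋=(-0.5176,-3.0685) cross=-45.070
  branch + wants cross > 0 → take C=(-0.2194,3.8733) (cross=45.070)
ex = (C−B)/|BC| = (0.7483,0.6633); ey = (-0.6633,0.7483)
P = B + 2.94·ex + -2.09·ey = (-0.3746,0.9428)

-0.37 0.94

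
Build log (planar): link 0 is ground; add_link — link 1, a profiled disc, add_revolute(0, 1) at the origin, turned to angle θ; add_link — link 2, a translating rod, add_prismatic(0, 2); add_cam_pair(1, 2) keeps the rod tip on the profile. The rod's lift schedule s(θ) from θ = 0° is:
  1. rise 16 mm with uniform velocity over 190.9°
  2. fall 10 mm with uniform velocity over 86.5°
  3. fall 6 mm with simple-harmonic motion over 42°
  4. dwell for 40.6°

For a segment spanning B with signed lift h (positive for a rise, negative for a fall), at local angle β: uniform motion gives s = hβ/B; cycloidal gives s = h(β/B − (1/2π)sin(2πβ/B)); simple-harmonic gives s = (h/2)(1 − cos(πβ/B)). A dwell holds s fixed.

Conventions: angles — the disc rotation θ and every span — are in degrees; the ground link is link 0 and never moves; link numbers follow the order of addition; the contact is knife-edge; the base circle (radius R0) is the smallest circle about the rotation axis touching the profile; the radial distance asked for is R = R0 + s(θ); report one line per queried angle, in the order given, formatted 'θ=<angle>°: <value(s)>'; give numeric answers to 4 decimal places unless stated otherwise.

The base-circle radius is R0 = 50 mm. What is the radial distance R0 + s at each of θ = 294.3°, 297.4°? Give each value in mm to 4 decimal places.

seg 1 [0°–190.9°] uniform, h=16: full span → s += 16 → s = 16.0000
seg 2 [190.9°–277.4°] uniform, h=-10: full span → s += -10 → s = 6.0000
seg 3 [277.4°–319.4°] simple-harmonic, h=-6: θ=294.3° here. β=16.9, B=42. -6/2·(1 − cos(π·0.4024)) = -2.0943 → s = 3.9057
seg 3 [277.4°–319.4°] simple-harmonic, h=-6: θ=297.4° here. β=20, B=42. -6/2·(1 − cos(π·0.4762)) = -2.7758 → s = 3.2242
θ=294.3°: R = R0 + s = 50 + 3.9057 = 53.9057
θ=297.4°: R = R0 + s = 50 + 3.2242 = 53.2242

θ=294.3°: 53.9057
θ=297.4°: 53.2242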